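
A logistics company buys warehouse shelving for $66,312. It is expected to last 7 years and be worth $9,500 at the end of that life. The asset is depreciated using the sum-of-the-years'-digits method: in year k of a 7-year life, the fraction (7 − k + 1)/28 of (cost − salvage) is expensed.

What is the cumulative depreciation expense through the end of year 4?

Depreciable base = $66,312 − $9,500 = $56,812.
Sum of the years' digits = 7+6+5+4+3+2+1 = 28.
Year 1: $56,812 × 7/28 = $14,203. Book value $52,109.
Year 2: $56,812 × 6/28 = $12,174. Book value $39,935.
Year 3: $56,812 × 5/28 = $10,145. Book value $29,790.
Year 4: $56,812 × 4/28 = $8,116. Book value $21,674.
Accumulated through year 4 = $66,312 − $21,674 = $44,638.

$44,638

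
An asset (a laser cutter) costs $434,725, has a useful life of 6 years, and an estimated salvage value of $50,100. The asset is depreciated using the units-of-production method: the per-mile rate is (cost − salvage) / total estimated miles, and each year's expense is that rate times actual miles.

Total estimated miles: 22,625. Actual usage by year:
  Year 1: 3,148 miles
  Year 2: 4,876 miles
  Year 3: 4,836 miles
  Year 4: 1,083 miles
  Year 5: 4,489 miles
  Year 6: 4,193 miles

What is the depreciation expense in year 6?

Depreciable base = $434,725 − $50,100 = $384,625.
Rate = $384,625 / 22,625 miles = $17 per mile.
Year 1: 3,148 × $17 = $53,516. Book value $381,209.
Year 2: 4,876 × $17 = $82,892. Book value $298,317.
Year 3: 4,836 × $17 = $82,212. Book value $216,105.
Year 4: 1,083 × $17 = $18,411. Book value $197,694.
Year 5: 4,489 × $17 = $76,313. Book value $121,381.
Year 6: 4,193 × $17 = $71,281. Book value $50,100.

$71,281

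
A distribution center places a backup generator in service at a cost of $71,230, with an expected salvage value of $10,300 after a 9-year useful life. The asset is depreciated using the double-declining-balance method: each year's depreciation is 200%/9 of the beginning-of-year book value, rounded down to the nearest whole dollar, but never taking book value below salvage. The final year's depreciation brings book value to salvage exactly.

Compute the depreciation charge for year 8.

Depreciable base = $71,230 − $10,300 = $60,930.
Year 1: ⌊$71,230 × 200%/9⌋ = $15,828. Book value $55,402.
Year 2: ⌊$55,402 × 200%/9⌋ = $12,311. Book value $43,091.
Year 3: ⌊$43,091 × 200%/9⌋ = $9,575. Book value $33,516.
Year 4: ⌊$33,516 × 200%/9⌋ = $7,448. Book value $26,068.
Year 5: ⌊$26,068 × 200%/9⌋ = $5,792. Book value $20,276.
Year 6: ⌊$20,276 × 200%/9⌋ = $4,505. Book value $15,771.
Year 7: ⌊$15,771 × 200%/9⌋ = $3,504. Book value $12,267.
Year 8: ⌊$12,267 × 200%/9⌋ = $2,726, capped at $1,967. Book value $10,300.

$1,967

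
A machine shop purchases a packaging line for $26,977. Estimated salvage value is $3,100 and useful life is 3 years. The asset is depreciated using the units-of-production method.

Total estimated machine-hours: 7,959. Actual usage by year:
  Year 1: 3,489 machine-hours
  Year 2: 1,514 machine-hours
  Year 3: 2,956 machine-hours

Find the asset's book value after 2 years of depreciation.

Depreciable base = $26,977 − $3,100 = $23,877.
Rate = $23,877 / 7,959 machine-hours = $3 per machine-hour.
Year 1: 3,489 × $3 = $10,467. Book value $16,510.
Year 2: 1,514 × $3 = $4,542. Book value $11,968.

$11,968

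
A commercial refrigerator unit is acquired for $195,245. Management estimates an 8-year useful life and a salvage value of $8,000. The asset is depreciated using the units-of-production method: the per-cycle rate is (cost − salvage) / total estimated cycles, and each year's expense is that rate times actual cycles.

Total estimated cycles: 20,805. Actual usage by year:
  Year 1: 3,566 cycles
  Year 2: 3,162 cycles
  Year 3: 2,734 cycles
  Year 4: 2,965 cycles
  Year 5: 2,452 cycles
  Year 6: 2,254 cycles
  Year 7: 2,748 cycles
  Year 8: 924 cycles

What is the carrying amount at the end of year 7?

$16,316

Depreciable base = $195,245 − $8,000 = $187,245.
Rate = $187,245 / 20,805 cycles = $9 per cycle.
Year 1: 3,566 × $9 = $32,094. Book value $163,151.
Year 2: 3,162 × $9 = $28,458. Book value $134,693.
Year 3: 2,734 × $9 = $24,606. Book value $110,087.
Year 4: 2,965 × $9 = $26,685. Book value $83,402.
Year 5: 2,452 × $9 = $22,068. Book value $61,334.
Year 6: 2,254 × $9 = $20,286. Book value $41,048.
Year 7: 2,748 × $9 = $24,732. Book value $16,316.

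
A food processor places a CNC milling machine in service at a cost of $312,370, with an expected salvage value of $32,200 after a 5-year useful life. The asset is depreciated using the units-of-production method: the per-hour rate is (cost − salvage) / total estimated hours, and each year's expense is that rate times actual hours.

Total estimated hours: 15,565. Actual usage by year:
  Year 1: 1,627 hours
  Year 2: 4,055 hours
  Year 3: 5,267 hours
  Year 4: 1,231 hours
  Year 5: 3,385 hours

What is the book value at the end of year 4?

Depreciable base = $312,370 − $32,200 = $280,170.
Rate = $280,170 / 15,565 hours = $18 per hour.
Year 1: 1,627 × $18 = $29,286. Book value $283,084.
Year 2: 4,055 × $18 = $72,990. Book value $210,094.
Year 3: 5,267 × $18 = $94,806. Book value $115,288.
Year 4: 1,231 × $18 = $22,158. Book value $93,130.

$93,130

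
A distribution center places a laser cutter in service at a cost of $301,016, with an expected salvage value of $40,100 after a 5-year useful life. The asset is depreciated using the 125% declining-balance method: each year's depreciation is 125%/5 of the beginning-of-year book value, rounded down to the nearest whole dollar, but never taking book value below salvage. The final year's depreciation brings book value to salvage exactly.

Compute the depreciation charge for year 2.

Depreciable base = $301,016 − $40,100 = $260,916.
Year 1: ⌊$301,016 × 125%/5⌋ = $75,254. Book value $225,762.
Year 2: ⌊$225,762 × 125%/5⌋ = $56,440. Book value $169,322.

$56,440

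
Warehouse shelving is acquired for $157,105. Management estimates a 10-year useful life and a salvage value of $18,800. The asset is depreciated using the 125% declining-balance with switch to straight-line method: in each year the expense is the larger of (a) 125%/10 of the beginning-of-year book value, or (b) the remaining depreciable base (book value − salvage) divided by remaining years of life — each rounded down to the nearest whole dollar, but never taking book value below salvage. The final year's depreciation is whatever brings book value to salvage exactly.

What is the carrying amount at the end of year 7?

$55,448

Depreciable base = $157,105 − $18,800 = $138,305.
Year 1: DB = ⌊$157,105 × 125%/10⌋ = $19,638; SL = ⌊$138,305/10⌋ = $13,830 → take DB $19,638. Book value $137,467.
Year 2: DB = ⌊$137,467 × 125%/10⌋ = $17,183; SL = ⌊$118,667/9⌋ = $13,185 → take DB $17,183. Book value $120,284.
Year 3: DB = ⌊$120,284 × 125%/10⌋ = $15,035; SL = ⌊$101,484/8⌋ = $12,685 → take DB $15,035. Book value $105,249.
Year 4: DB = ⌊$105,249 × 125%/10⌋ = $13,156; SL = ⌊$86,449/7⌋ = $12,349 → take DB $13,156. Book value $92,093.
Year 5: DB = ⌊$92,093 × 125%/10⌋ = $11,511; SL = ⌊$73,293/6⌋ = $12,215 → take SL $12,215. Book value $79,878.
Year 6: DB = ⌊$79,878 × 125%/10⌋ = $9,984; SL = ⌊$61,078/5⌋ = $12,215 → take SL $12,215. Book value $67,663.
Year 7: DB = ⌊$67,663 × 125%/10⌋ = $8,457; SL = ⌊$48,863/4⌋ = $12,215 → take SL $12,215. Book value $55,448.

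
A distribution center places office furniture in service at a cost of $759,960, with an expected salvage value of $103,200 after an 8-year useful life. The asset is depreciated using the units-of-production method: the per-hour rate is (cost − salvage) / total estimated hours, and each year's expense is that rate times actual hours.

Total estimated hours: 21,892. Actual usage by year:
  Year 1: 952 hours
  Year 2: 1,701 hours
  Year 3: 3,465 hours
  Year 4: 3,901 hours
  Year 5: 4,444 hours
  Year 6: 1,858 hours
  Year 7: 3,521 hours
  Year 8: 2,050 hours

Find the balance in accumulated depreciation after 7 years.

Depreciable base = $759,960 − $103,200 = $656,760.
Rate = $656,760 / 21,892 hours = $30 per hour.
Year 1: 952 × $30 = $28,560. Book value $731,400.
Year 2: 1,701 × $30 = $51,030. Book value $680,370.
Year 3: 3,465 × $30 = $103,950. Book value $576,420.
Year 4: 3,901 × $30 = $117,030. Book value $459,390.
Year 5: 4,444 × $30 = $133,320. Book value $326,070.
Year 6: 1,858 × $30 = $55,740. Book value $270,330.
Year 7: 3,521 × $30 = $105,630. Book value $164,700.
Accumulated through year 7 = $759,960 − $164,700 = $595,260.

$595,260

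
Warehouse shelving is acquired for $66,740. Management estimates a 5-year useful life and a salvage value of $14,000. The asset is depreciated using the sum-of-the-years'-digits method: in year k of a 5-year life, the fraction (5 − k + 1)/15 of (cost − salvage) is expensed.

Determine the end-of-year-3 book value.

Depreciable base = $66,740 − $14,000 = $52,740.
Sum of the years' digits = 5+4+3+2+1 = 15.
Year 1: $52,740 × 5/15 = $17,580. Book value $49,160.
Year 2: $52,740 × 4/15 = $14,064. Book value $35,096.
Year 3: $52,740 × 3/15 = $10,548. Book value $24,548.

$24,548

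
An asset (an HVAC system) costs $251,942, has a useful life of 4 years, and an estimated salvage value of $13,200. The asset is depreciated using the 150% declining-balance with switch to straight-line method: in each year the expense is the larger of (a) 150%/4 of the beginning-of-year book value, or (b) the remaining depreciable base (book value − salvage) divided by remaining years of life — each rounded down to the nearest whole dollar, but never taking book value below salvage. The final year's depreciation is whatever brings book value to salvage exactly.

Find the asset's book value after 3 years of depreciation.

$55,808

Depreciable base = $251,942 − $13,200 = $238,742.
Year 1: DB = ⌊$251,942 × 150%/4⌋ = $94,478; SL = ⌊$238,742/4⌋ = $59,685 → take DB $94,478. Book value $157,464.
Year 2: DB = ⌊$157,464 × 150%/4⌋ = $59,049; SL = ⌊$144,264/3⌋ = $48,088 → take DB $59,049. Book value $98,415.
Year 3: DB = ⌊$98,415 × 150%/4⌋ = $36,905; SL = ⌊$85,215/2⌋ = $42,607 → take SL $42,607. Book value $55,808.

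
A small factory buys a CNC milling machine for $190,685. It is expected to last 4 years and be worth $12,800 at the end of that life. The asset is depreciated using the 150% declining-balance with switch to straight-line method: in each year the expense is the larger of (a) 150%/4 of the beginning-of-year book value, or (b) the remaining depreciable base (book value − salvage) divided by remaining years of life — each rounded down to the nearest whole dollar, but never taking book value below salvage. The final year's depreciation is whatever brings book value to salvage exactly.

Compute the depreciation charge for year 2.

$44,692

Depreciable base = $190,685 − $12,800 = $177,885.
Year 1: DB = ⌊$190,685 × 150%/4⌋ = $71,506; SL = ⌊$177,885/4⌋ = $44,471 → take DB $71,506. Book value $119,179.
Year 2: DB = ⌊$119,179 × 150%/4⌋ = $44,692; SL = ⌊$106,379/3⌋ = $35,459 → take DB $44,692. Book value $74,487.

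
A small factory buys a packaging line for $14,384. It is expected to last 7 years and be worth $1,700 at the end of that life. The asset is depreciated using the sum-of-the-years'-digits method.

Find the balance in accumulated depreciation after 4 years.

Depreciable base = $14,384 − $1,700 = $12,684.
Sum of the years' digits = 7+6+5+4+3+2+1 = 28.
Year 1: $12,684 × 7/28 = $3,171. Book value $11,213.
Year 2: $12,684 × 6/28 = $2,718. Book value $8,495.
Year 3: $12,684 × 5/28 = $2,265. Book value $6,230.
Year 4: $12,684 × 4/28 = $1,812. Book value $4,418.
Accumulated through year 4 = $14,384 − $4,418 = $9,966.

$9,966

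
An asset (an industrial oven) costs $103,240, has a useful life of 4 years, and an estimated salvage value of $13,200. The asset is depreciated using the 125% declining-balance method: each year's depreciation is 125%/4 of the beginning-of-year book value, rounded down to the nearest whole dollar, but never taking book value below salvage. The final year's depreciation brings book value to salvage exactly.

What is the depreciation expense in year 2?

Depreciable base = $103,240 − $13,200 = $90,040.
Year 1: ⌊$103,240 × 125%/4⌋ = $32,262. Book value $70,978.
Year 2: ⌊$70,978 × 125%/4⌋ = $22,180. Book value $48,798.

$22,180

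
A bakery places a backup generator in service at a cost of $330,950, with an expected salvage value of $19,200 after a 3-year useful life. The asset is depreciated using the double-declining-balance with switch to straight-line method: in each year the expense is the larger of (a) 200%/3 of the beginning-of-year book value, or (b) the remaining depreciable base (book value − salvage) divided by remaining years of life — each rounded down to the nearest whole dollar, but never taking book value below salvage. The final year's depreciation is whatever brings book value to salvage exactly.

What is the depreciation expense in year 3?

$17,573

Depreciable base = $330,950 − $19,200 = $311,750.
Year 1: DB = ⌊$330,950 × 200%/3⌋ = $220,633; SL = ⌊$311,750/3⌋ = $103,916 → take DB $220,633. Book value $110,317.
Year 2: DB = ⌊$110,317 × 200%/3⌋ = $73,544; SL = ⌊$91,117/2⌋ = $45,558 → take DB $73,544. Book value $36,773.
Year 3 (final): $36,773 − $19,200 = $17,573. Book value $19,200.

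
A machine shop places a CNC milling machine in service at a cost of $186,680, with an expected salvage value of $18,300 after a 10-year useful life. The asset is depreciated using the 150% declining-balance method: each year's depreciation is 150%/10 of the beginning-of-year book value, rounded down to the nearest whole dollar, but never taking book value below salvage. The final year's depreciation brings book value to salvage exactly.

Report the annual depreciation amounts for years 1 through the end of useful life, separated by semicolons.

$28,002; $23,801; $20,231; $17,196; $14,617; $12,424; $10,561; $8,977; $7,630; $24,941

Depreciable base = $186,680 − $18,300 = $168,380.
Year 1: ⌊$186,680 × 150%/10⌋ = $28,002. Book value $158,678.
Year 2: ⌊$158,678 × 150%/10⌋ = $23,801. Book value $134,877.
Year 3: ⌊$134,877 × 150%/10⌋ = $20,231. Book value $114,646.
Year 4: ⌊$114,646 × 150%/10⌋ = $17,196. Book value $97,450.
Year 5: ⌊$97,450 × 150%/10⌋ = $14,617. Book value $82,833.
Year 6: ⌊$82,833 × 150%/10⌋ = $12,424. Book value $70,409.
Year 7: ⌊$70,409 × 150%/10⌋ = $10,561. Book value $59,848.
Year 8: ⌊$59,848 × 150%/10⌋ = $8,977. Book value $50,871.
Year 9: ⌊$50,871 × 150%/10⌋ = $7,630. Book value $43,241.
Year 10 (final): $43,241 − $18,300 = $24,941. Book value $18,300.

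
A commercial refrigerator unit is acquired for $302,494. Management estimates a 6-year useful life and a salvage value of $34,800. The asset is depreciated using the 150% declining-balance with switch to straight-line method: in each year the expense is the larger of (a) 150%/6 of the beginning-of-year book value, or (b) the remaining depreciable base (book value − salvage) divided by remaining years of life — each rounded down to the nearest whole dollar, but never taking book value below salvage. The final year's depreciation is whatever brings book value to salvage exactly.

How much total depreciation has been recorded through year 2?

$132,340

Depreciable base = $302,494 − $34,800 = $267,694.
Year 1: DB = ⌊$302,494 × 150%/6⌋ = $75,623; SL = ⌊$267,694/6⌋ = $44,615 → take DB $75,623. Book value $226,871.
Year 2: DB = ⌊$226,871 × 150%/6⌋ = $56,717; SL = ⌊$192,071/5⌋ = $38,414 → take DB $56,717. Book value $170,154.
Accumulated through year 2 = $302,494 − $170,154 = $132,340.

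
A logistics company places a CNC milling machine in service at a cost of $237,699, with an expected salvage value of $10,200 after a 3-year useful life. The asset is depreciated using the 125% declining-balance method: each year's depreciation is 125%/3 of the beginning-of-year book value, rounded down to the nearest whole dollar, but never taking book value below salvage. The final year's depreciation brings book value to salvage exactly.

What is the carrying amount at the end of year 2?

Depreciable base = $237,699 − $10,200 = $227,499.
Year 1: ⌊$237,699 × 125%/3⌋ = $99,041. Book value $138,658.
Year 2: ⌊$138,658 × 125%/3⌋ = $57,774. Book value $80,884.

$80,884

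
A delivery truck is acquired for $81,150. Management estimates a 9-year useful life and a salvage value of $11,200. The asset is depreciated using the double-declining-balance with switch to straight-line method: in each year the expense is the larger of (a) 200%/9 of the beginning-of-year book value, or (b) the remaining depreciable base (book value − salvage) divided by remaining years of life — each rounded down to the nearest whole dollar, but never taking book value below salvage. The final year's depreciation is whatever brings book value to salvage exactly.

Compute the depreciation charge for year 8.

Depreciable base = $81,150 − $11,200 = $69,950.
Year 1: DB = ⌊$81,150 × 200%/9⌋ = $18,033; SL = ⌊$69,950/9⌋ = $7,772 → take DB $18,033. Book value $63,117.
Year 2: DB = ⌊$63,117 × 200%/9⌋ = $14,026; SL = ⌊$51,917/8⌋ = $6,489 → take DB $14,026. Book value $49,091.
Year 3: DB = ⌊$49,091 × 200%/9⌋ = $10,909; SL = ⌊$37,891/7⌋ = $5,413 → take DB $10,909. Book value $38,182.
Year 4: DB = ⌊$38,182 × 200%/9⌋ = $8,484; SL = ⌊$26,982/6⌋ = $4,497 → take DB $8,484. Book value $29,698.
Year 5: DB = ⌊$29,698 × 200%/9⌋ = $6,599; SL = ⌊$18,498/5⌋ = $3,699 → take DB $6,599. Book value $23,099.
Year 6: DB = ⌊$23,099 × 200%/9⌋ = $5,133; SL = ⌊$11,899/4⌋ = $2,974 → take DB $5,133. Book value $17,966.
Year 7: DB = ⌊$17,966 × 200%/9⌋ = $3,992; SL = ⌊$6,766/3⌋ = $2,255 → take DB $3,992. Book value $13,974.
Year 8: DB = ⌊$13,974 × 200%/9⌋ = $3,105; SL = ⌊$2,774/2⌋ = $1,387 → take DB $3,105, capped at $2,774. Book value $11,200.

$2,774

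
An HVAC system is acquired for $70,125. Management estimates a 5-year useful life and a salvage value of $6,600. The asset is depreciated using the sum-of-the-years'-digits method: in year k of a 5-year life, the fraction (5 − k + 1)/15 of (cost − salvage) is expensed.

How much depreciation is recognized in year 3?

$12,705

Depreciable base = $70,125 − $6,600 = $63,525.
Sum of the years' digits = 5+4+3+2+1 = 15.
Year 1: $63,525 × 5/15 = $21,175. Book value $48,950.
Year 2: $63,525 × 4/15 = $16,940. Book value $32,010.
Year 3: $63,525 × 3/15 = $12,705. Book value $19,305.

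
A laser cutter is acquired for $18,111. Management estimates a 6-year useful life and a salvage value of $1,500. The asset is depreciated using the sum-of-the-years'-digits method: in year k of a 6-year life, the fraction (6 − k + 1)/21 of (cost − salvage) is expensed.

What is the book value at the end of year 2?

Depreciable base = $18,111 − $1,500 = $16,611.
Sum of the years' digits = 6+5+4+3+2+1 = 21.
Year 1: $16,611 × 6/21 = $4,746. Book value $13,365.
Year 2: $16,611 × 5/21 = $3,955. Book value $9,410.

$9,410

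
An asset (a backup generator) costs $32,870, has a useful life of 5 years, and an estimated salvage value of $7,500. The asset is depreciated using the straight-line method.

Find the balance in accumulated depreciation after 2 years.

Depreciable base = $32,870 − $7,500 = $25,370.
Annual expense = $25,370 / 5 = $5,074.
End of year 1: book value $27,796.
End of year 2: book value $22,722.
Accumulated through year 2 = $32,870 − $22,722 = $10,148.

$10,148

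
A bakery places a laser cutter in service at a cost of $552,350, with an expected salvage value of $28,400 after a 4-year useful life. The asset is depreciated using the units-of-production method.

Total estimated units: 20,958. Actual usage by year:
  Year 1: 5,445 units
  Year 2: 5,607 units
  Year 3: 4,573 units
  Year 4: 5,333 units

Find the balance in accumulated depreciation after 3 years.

$390,625

Depreciable base = $552,350 − $28,400 = $523,950.
Rate = $523,950 / 20,958 units = $25 per unit.
Year 1: 5,445 × $25 = $136,125. Book value $416,225.
Year 2: 5,607 × $25 = $140,175. Book value $276,050.
Year 3: 4,573 × $25 = $114,325. Book value $161,725.
Accumulated through year 3 = $552,350 − $161,725 = $390,625.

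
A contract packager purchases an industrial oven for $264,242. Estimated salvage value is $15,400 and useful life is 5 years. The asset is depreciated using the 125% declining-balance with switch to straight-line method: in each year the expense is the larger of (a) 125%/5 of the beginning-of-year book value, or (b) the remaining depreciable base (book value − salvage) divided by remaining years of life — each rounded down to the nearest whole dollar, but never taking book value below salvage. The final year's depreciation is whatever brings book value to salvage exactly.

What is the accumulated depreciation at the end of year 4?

Depreciable base = $264,242 − $15,400 = $248,842.
Year 1: DB = ⌊$264,242 × 125%/5⌋ = $66,060; SL = ⌊$248,842/5⌋ = $49,768 → take DB $66,060. Book value $198,182.
Year 2: DB = ⌊$198,182 × 125%/5⌋ = $49,545; SL = ⌊$182,782/4⌋ = $45,695 → take DB $49,545. Book value $148,637.
Year 3: DB = ⌊$148,637 × 125%/5⌋ = $37,159; SL = ⌊$133,237/3⌋ = $44,412 → take SL $44,412. Book value $104,225.
Year 4: DB = ⌊$104,225 × 125%/5⌋ = $26,056; SL = ⌊$88,825/2⌋ = $44,412 → take SL $44,412. Book value $59,813.
Accumulated through year 4 = $264,242 − $59,813 = $204,429.

$204,429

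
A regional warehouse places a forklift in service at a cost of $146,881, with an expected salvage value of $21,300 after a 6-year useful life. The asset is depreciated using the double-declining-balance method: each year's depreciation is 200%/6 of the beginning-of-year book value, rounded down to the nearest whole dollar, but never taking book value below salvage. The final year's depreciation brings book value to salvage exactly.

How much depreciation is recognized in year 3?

Depreciable base = $146,881 − $21,300 = $125,581.
Year 1: ⌊$146,881 × 200%/6⌋ = $48,960. Book value $97,921.
Year 2: ⌊$97,921 × 200%/6⌋ = $32,640. Book value $65,281.
Year 3: ⌊$65,281 × 200%/6⌋ = $21,760. Book value $43,521.

$21,760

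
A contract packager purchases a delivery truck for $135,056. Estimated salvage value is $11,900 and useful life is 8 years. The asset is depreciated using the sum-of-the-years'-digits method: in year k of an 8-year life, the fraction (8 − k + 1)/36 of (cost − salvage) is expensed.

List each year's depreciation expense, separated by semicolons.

Depreciable base = $135,056 − $11,900 = $123,156.
Sum of the years' digits = 8+7+6+5+4+3+2+1 = 36.
Year 1: $123,156 × 8/36 = $27,368. Book value $107,688.
Year 2: $123,156 × 7/36 = $23,947. Book value $83,741.
Year 3: $123,156 × 6/36 = $20,526. Book value $63,215.
Year 4: $123,156 × 5/36 = $17,105. Book value $46,110.
Year 5: $123,156 × 4/36 = $13,684. Book value $32,426.
Year 6: $123,156 × 3/36 = $10,263. Book value $22,163.
Year 7: $123,156 × 2/36 = $6,842. Book value $15,321.
Year 8: $123,156 × 1/36 = $3,421. Book value $11,900.

$27,368; $23,947; $20,526; $17,105; $13,684; $10,263; $6,842; $3,421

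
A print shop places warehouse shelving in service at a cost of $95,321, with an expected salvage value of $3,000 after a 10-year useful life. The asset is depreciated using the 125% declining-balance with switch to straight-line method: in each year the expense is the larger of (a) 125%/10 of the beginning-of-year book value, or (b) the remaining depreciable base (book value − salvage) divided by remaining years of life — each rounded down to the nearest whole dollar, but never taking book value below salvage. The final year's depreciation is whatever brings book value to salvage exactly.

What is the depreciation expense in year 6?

Depreciable base = $95,321 − $3,000 = $92,321.
Year 1: DB = ⌊$95,321 × 125%/10⌋ = $11,915; SL = ⌊$92,321/10⌋ = $9,232 → take DB $11,915. Book value $83,406.
Year 2: DB = ⌊$83,406 × 125%/10⌋ = $10,425; SL = ⌊$80,406/9⌋ = $8,934 → take DB $10,425. Book value $72,981.
Year 3: DB = ⌊$72,981 × 125%/10⌋ = $9,122; SL = ⌊$69,981/8⌋ = $8,747 → take DB $9,122. Book value $63,859.
Year 4: DB = ⌊$63,859 × 125%/10⌋ = $7,982; SL = ⌊$60,859/7⌋ = $8,694 → take SL $8,694. Book value $55,165.
Year 5: DB = ⌊$55,165 × 125%/10⌋ = $6,895; SL = ⌊$52,165/6⌋ = $8,694 → take SL $8,694. Book value $46,471.
Year 6: DB = ⌊$46,471 × 125%/10⌋ = $5,808; SL = ⌊$43,471/5⌋ = $8,694 → take SL $8,694. Book value $37,777.

$8,694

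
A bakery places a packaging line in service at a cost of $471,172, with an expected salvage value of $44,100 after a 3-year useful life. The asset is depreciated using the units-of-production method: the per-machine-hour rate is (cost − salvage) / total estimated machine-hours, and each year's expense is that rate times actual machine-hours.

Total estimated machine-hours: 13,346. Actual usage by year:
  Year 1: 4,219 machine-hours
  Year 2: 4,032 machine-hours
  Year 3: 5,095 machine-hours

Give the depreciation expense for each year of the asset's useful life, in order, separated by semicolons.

Depreciable base = $471,172 − $44,100 = $427,072.
Rate = $427,072 / 13,346 machine-hours = $32 per machine-hour.
Year 1: 4,219 × $32 = $135,008. Book value $336,164.
Year 2: 4,032 × $32 = $129,024. Book value $207,140.
Year 3: 5,095 × $32 = $163,040. Book value $44,100.

$135,008; $129,024; $163,040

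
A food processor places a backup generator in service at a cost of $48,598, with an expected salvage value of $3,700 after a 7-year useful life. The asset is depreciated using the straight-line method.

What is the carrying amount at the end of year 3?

$29,356

Depreciable base = $48,598 − $3,700 = $44,898.
Annual expense = $44,898 / 7 = $6,414.
End of year 1: book value $42,184.
End of year 2: book value $35,770.
End of year 3: book value $29,356.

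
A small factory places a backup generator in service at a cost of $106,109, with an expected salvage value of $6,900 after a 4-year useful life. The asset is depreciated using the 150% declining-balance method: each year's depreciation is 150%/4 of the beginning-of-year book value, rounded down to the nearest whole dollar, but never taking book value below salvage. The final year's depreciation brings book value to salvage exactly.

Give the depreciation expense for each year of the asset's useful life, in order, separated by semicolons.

Depreciable base = $106,109 − $6,900 = $99,209.
Year 1: ⌊$106,109 × 150%/4⌋ = $39,790. Book value $66,319.
Year 2: ⌊$66,319 × 150%/4⌋ = $24,869. Book value $41,450.
Year 3: ⌊$41,450 × 150%/4⌋ = $15,543. Book value $25,907.
Year 4 (final): $25,907 − $6,900 = $19,007. Book value $6,900.

$39,790; $24,869; $15,543; $19,007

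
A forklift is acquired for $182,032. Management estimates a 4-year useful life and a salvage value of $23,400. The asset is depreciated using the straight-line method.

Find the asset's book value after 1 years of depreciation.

$142,374

Depreciable base = $182,032 − $23,400 = $158,632.
Annual expense = $158,632 / 4 = $39,658.
End of year 1: book value $142,374.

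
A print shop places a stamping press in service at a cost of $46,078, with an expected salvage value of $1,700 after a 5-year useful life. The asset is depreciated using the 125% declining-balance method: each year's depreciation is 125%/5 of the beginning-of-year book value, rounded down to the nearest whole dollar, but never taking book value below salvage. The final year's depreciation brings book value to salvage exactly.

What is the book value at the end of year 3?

$19,440

Depreciable base = $46,078 − $1,700 = $44,378.
Year 1: ⌊$46,078 × 125%/5⌋ = $11,519. Book value $34,559.
Year 2: ⌊$34,559 × 125%/5⌋ = $8,639. Book value $25,920.
Year 3: ⌊$25,920 × 125%/5⌋ = $6,480. Book value $19,440.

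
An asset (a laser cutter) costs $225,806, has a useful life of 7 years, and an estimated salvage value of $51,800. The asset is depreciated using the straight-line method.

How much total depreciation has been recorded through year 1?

Depreciable base = $225,806 − $51,800 = $174,006.
Annual expense = $174,006 / 7 = $24,858.
End of year 1: book value $200,948.
Accumulated through year 1 = $225,806 − $200,948 = $24,858.

$24,858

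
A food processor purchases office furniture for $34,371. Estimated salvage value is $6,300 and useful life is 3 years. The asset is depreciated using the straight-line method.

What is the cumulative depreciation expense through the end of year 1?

$9,357

Depreciable base = $34,371 − $6,300 = $28,071.
Annual expense = $28,071 / 3 = $9,357.
End of year 1: book value $25,014.
Accumulated through year 1 = $34,371 − $25,014 = $9,357.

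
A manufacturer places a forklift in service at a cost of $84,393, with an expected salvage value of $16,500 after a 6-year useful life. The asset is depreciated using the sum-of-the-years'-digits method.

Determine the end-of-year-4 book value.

Depreciable base = $84,393 − $16,500 = $67,893.
Sum of the years' digits = 6+5+4+3+2+1 = 21.
Year 1: $67,893 × 6/21 = $19,398. Book value $64,995.
Year 2: $67,893 × 5/21 = $16,165. Book value $48,830.
Year 3: $67,893 × 4/21 = $12,932. Book value $35,898.
Year 4: $67,893 × 3/21 = $9,699. Book value $26,199.

$26,199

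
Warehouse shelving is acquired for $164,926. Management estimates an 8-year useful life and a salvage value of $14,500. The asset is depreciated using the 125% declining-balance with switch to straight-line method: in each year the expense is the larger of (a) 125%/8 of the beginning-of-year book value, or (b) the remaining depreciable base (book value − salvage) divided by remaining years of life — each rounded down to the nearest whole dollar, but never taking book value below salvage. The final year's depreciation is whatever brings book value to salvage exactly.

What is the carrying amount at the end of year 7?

Depreciable base = $164,926 − $14,500 = $150,426.
Year 1: DB = ⌊$164,926 × 125%/8⌋ = $25,769; SL = ⌊$150,426/8⌋ = $18,803 → take DB $25,769. Book value $139,157.
Year 2: DB = ⌊$139,157 × 125%/8⌋ = $21,743; SL = ⌊$124,657/7⌋ = $17,808 → take DB $21,743. Book value $117,414.
Year 3: DB = ⌊$117,414 × 125%/8⌋ = $18,345; SL = ⌊$102,914/6⌋ = $17,152 → take DB $18,345. Book value $99,069.
Year 4: DB = ⌊$99,069 × 125%/8⌋ = $15,479; SL = ⌊$84,569/5⌋ = $16,913 → take SL $16,913. Book value $82,156.
Year 5: DB = ⌊$82,156 × 125%/8⌋ = $12,836; SL = ⌊$67,656/4⌋ = $16,914 → take SL $16,914. Book value $65,242.
Year 6: DB = ⌊$65,242 × 125%/8⌋ = $10,194; SL = ⌊$50,742/3⌋ = $16,914 → take SL $16,914. Book value $48,328.
Year 7: DB = ⌊$48,328 × 125%/8⌋ = $7,551; SL = ⌊$33,828/2⌋ = $16,914 → take SL $16,914. Book value $31,414.

$31,414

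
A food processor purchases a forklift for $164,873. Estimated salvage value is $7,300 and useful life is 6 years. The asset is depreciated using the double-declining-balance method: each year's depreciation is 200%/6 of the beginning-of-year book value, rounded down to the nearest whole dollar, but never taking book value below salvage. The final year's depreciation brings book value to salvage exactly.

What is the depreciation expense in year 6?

$14,412

Depreciable base = $164,873 − $7,300 = $157,573.
Year 1: ⌊$164,873 × 200%/6⌋ = $54,957. Book value $109,916.
Year 2: ⌊$109,916 × 200%/6⌋ = $36,638. Book value $73,278.
Year 3: ⌊$73,278 × 200%/6⌋ = $24,426. Book value $48,852.
Year 4: ⌊$48,852 × 200%/6⌋ = $16,284. Book value $32,568.
Year 5: ⌊$32,568 × 200%/6⌋ = $10,856. Book value $21,712.
Year 6 (final): $21,712 − $7,300 = $14,412. Book value $7,300.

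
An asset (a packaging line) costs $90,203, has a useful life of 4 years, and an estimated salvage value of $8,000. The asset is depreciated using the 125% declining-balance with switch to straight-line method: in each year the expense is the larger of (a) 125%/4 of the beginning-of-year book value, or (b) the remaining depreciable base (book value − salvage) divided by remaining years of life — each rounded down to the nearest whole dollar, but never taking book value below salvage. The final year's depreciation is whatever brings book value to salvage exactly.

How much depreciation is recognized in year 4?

$17,318

Depreciable base = $90,203 − $8,000 = $82,203.
Year 1: DB = ⌊$90,203 × 125%/4⌋ = $28,188; SL = ⌊$82,203/4⌋ = $20,550 → take DB $28,188. Book value $62,015.
Year 2: DB = ⌊$62,015 × 125%/4⌋ = $19,379; SL = ⌊$54,015/3⌋ = $18,005 → take DB $19,379. Book value $42,636.
Year 3: DB = ⌊$42,636 × 125%/4⌋ = $13,323; SL = ⌊$34,636/2⌋ = $17,318 → take SL $17,318. Book value $25,318.
Year 4 (final): $25,318 − $8,000 = $17,318. Book value $8,000.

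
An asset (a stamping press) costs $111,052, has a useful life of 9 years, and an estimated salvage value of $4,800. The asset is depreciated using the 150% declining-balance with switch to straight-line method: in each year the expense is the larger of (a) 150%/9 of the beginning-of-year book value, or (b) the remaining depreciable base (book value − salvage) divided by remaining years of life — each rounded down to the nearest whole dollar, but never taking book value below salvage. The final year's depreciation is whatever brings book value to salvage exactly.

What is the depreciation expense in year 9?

$9,752

Depreciable base = $111,052 − $4,800 = $106,252.
Year 1: DB = ⌊$111,052 × 150%/9⌋ = $18,508; SL = ⌊$106,252/9⌋ = $11,805 → take DB $18,508. Book value $92,544.
Year 2: DB = ⌊$92,544 × 150%/9⌋ = $15,424; SL = ⌊$87,744/8⌋ = $10,968 → take DB $15,424. Book value $77,120.
Year 3: DB = ⌊$77,120 × 150%/9⌋ = $12,853; SL = ⌊$72,320/7⌋ = $10,331 → take DB $12,853. Book value $64,267.
Year 4: DB = ⌊$64,267 × 150%/9⌋ = $10,711; SL = ⌊$59,467/6⌋ = $9,911 → take DB $10,711. Book value $53,556.
Year 5: DB = ⌊$53,556 × 150%/9⌋ = $8,926; SL = ⌊$48,756/5⌋ = $9,751 → take SL $9,751. Book value $43,805.
Year 6: DB = ⌊$43,805 × 150%/9⌋ = $7,300; SL = ⌊$39,005/4⌋ = $9,751 → take SL $9,751. Book value $34,054.
Year 7: DB = ⌊$34,054 × 150%/9⌋ = $5,675; SL = ⌊$29,254/3⌋ = $9,751 → take SL $9,751. Book value $24,303.
Year 8: DB = ⌊$24,303 × 150%/9⌋ = $4,050; SL = ⌊$19,503/2⌋ = $9,751 → take SL $9,751. Book value $14,552.
Year 9 (final): $14,552 − $4,800 = $9,752. Book value $4,800.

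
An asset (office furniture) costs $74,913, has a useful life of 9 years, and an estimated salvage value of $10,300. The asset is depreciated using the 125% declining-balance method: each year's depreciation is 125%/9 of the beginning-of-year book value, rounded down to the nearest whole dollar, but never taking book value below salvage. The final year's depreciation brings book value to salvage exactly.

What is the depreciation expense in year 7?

$4,242

Depreciable base = $74,913 − $10,300 = $64,613.
Year 1: ⌊$74,913 × 125%/9⌋ = $10,404. Book value $64,509.
Year 2: ⌊$64,509 × 125%/9⌋ = $8,959. Book value $55,550.
Year 3: ⌊$55,550 × 125%/9⌋ = $7,715. Book value $47,835.
Year 4: ⌊$47,835 × 125%/9⌋ = $6,643. Book value $41,192.
Year 5: ⌊$41,192 × 125%/9⌋ = $5,721. Book value $35,471.
Year 6: ⌊$35,471 × 125%/9⌋ = $4,926. Book value $30,545.
Year 7: ⌊$30,545 × 125%/9⌋ = $4,242. Book value $26,303.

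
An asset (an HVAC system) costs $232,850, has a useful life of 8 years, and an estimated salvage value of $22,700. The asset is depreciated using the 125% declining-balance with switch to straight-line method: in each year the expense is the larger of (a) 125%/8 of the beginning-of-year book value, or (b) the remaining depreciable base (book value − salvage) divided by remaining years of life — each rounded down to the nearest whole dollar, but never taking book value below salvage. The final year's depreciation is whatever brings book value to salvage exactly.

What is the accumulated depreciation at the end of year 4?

$116,414

Depreciable base = $232,850 − $22,700 = $210,150.
Year 1: DB = ⌊$232,850 × 125%/8⌋ = $36,382; SL = ⌊$210,150/8⌋ = $26,268 → take DB $36,382. Book value $196,468.
Year 2: DB = ⌊$196,468 × 125%/8⌋ = $30,698; SL = ⌊$173,768/7⌋ = $24,824 → take DB $30,698. Book value $165,770.
Year 3: DB = ⌊$165,770 × 125%/8⌋ = $25,901; SL = ⌊$143,070/6⌋ = $23,845 → take DB $25,901. Book value $139,869.
Year 4: DB = ⌊$139,869 × 125%/8⌋ = $21,854; SL = ⌊$117,169/5⌋ = $23,433 → take SL $23,433. Book value $116,436.
Accumulated through year 4 = $232,850 − $116,436 = $116,414.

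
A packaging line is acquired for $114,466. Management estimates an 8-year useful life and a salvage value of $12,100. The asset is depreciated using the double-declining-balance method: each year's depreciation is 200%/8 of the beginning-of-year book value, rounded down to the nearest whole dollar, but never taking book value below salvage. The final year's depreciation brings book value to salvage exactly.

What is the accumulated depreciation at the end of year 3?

Depreciable base = $114,466 − $12,100 = $102,366.
Year 1: ⌊$114,466 × 200%/8⌋ = $28,616. Book value $85,850.
Year 2: ⌊$85,850 × 200%/8⌋ = $21,462. Book value $64,388.
Year 3: ⌊$64,388 × 200%/8⌋ = $16,097. Book value $48,291.
Accumulated through year 3 = $114,466 − $48,291 = $66,175.

$66,175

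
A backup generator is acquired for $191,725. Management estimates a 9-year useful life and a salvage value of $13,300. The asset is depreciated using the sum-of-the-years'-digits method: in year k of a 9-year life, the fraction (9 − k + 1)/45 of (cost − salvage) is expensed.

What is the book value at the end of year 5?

Depreciable base = $191,725 − $13,300 = $178,425.
Sum of the years' digits = 9+8+7+6+5+4+3+2+1 = 45.
Year 1: $178,425 × 9/45 = $35,685. Book value $156,040.
Year 2: $178,425 × 8/45 = $31,720. Book value $124,320.
Year 3: $178,425 × 7/45 = $27,755. Book value $96,565.
Year 4: $178,425 × 6/45 = $23,790. Book value $72,775.
Year 5: $178,425 × 5/45 = $19,825. Book value $52,950.

$52,950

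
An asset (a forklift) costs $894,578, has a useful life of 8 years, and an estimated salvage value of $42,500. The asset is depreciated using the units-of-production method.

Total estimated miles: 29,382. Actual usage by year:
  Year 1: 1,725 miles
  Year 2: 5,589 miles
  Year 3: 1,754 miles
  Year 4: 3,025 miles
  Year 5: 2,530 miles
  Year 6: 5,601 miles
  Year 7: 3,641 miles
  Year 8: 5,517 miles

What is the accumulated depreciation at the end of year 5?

$424,067

Depreciable base = $894,578 − $42,500 = $852,078.
Rate = $852,078 / 29,382 miles = $29 per mile.
Year 1: 1,725 × $29 = $50,025. Book value $844,553.
Year 2: 5,589 × $29 = $162,081. Book value $682,472.
Year 3: 1,754 × $29 = $50,866. Book value $631,606.
Year 4: 3,025 × $29 = $87,725. Book value $543,881.
Year 5: 2,530 × $29 = $73,370. Book value $470,511.
Accumulated through year 5 = $894,578 − $470,511 = $424,067.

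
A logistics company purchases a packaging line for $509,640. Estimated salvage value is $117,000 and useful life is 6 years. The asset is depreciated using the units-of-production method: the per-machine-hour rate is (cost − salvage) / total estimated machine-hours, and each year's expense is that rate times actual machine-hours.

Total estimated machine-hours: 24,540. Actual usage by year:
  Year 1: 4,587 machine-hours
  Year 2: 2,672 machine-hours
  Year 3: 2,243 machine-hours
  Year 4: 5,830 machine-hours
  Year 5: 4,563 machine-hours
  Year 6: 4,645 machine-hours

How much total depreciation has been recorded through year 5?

Depreciable base = $509,640 − $117,000 = $392,640.
Rate = $392,640 / 24,540 machine-hours = $16 per machine-hour.
Year 1: 4,587 × $16 = $73,392. Book value $436,248.
Year 2: 2,672 × $16 = $42,752. Book value $393,496.
Year 3: 2,243 × $16 = $35,888. Book value $357,608.
Year 4: 5,830 × $16 = $93,280. Book value $264,328.
Year 5: 4,563 × $16 = $73,008. Book value $191,320.
Accumulated through year 5 = $509,640 − $191,320 = $318,320.

$318,320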